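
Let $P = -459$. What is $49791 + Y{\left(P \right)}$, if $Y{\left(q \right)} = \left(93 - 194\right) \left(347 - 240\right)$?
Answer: $38984$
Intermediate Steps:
$Y{\left(q \right)} = -10807$ ($Y{\left(q \right)} = \left(-101\right) 107 = -10807$)
$49791 + Y{\left(P \right)} = 49791 - 10807 = 38984$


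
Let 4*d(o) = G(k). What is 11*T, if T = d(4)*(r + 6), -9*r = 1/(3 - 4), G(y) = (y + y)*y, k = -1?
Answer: 605/18 ≈ 33.611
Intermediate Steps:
G(y) = 2*y**2 (G(y) = (2*y)*y = 2*y**2)
d(o) = 1/2 (d(o) = (2*(-1)**2)/4 = (2*1)/4 = (1/4)*2 = 1/2)
r = 1/9 (r = -1/(9*(3 - 4)) = -1/9/(-1) = -1/9*(-1) = 1/9 ≈ 0.11111)
T = 55/18 (T = (1/9 + 6)/2 = (1/2)*(55/9) = 55/18 ≈ 3.0556)
11*T = 11*(55/18) = 605/18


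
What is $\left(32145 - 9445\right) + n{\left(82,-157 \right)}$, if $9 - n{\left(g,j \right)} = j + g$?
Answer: $22784$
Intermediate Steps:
$n{\left(g,j \right)} = 9 - g - j$ ($n{\left(g,j \right)} = 9 - \left(j + g\right) = 9 - \left(g + j\right) = 9 - g - j$)
$\left(32145 - 9445\right) + n{\left(82,-157 \right)} = \left(32145 - 9445\right) - -84 = 22700 + \left(9 - 82 + 157\right) = 22700 + 84 = 22784$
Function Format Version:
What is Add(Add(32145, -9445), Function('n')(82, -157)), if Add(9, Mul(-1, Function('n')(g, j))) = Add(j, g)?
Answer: 22784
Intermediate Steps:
Function('n')(g, j) = Add(9, Mul(-1, g), Mul(-1, j)) (Function('n')(g, j) = Add(9, Mul(-1, Add(j, g))) = Add(9, Mul(-1, Add(g, j))) = Add(9, Add(Mul(-1, g), Mul(-1, j))) = Add(9, Mul(-1, g), Mul(-1, j)))
Add(Add(32145, -9445), Function('n')(82, -157)) = Add(Add(32145, -9445), Add(9, Mul(-1, 82), Mul(-1, -157))) = Add(22700, Add(9, -82, 157)) = Add(22700, 84) = 22784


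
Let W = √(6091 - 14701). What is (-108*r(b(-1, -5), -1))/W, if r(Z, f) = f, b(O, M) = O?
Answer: -18*I*√8610/1435 ≈ -1.1639*I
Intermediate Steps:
W = I*√8610 (W = √(-8610) = I*√8610 ≈ 92.79*I)
(-108*r(b(-1, -5), -1))/W = (-108*(-1))/((I*√8610)) = 108*(-I*√8610/8610) = -18*I*√8610/1435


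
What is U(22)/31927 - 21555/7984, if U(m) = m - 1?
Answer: -98288403/36415024 ≈ -2.6991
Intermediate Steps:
U(m) = -1 + m
U(22)/31927 - 21555/7984 = (-1 + 22)/31927 - 21555/7984 = 21*(1/31927) - 21555*1/7984 = 3/4561 - 21555/7984 = -98288403/36415024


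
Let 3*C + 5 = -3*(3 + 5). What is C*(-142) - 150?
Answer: 3668/3 ≈ 1222.7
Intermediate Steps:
C = -29/3 (C = -5/3 + (-3*(3 + 5))/3 = -5/3 + (-3*8)/3 = -5/3 + (1/3)*(-24) = -5/3 - 8 = -29/3 ≈ -9.6667)
C*(-142) - 150 = -29/3*(-142) - 150 = 4118/3 - 150 = 3668/3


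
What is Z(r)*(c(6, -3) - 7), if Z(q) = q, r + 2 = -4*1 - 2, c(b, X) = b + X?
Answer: 32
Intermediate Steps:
c(b, X) = X + b
r = -8 (r = -2 + (-4*1 - 2) = -2 + (-4 - 2) = -2 - 6 = -8)
Z(r)*(c(6, -3) - 7) = -8*((-3 + 6) - 7) = -8*(3 - 7) = -8*(-4) = 32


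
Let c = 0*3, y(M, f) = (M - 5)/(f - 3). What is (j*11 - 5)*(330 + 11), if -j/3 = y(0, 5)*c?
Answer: -1705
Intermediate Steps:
y(M, f) = (-5 + M)/(-3 + f)
c = 0
j = 0 (j = -3*(-5 + 0)/(-3 + 5)*0 = -3*-5/2*0 = -3*(½)*(-5)*0 = -(-15)*0/2 = -3*0 = 0)
(j*11 - 5)*(330 + 11) = (0*11 - 5)*(330 + 11) = (0 - 5)*341 = -5*341 = -1705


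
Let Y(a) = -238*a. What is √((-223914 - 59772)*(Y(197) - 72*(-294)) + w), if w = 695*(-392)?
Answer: 2*√1823891027 ≈ 85414.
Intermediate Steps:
w = -272440
√((-223914 - 59772)*(Y(197) - 72*(-294)) + w) = √((-223914 - 59772)*(-238*197 - 72*(-294)) - 272440) = √(-283686*(-46886 + 21168) - 272440) = √(-283686*(-25718) - 272440) = √(7295836548 - 272440) = √7295564108 = 2*√1823891027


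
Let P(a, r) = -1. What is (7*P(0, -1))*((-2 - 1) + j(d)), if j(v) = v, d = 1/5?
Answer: 98/5 ≈ 19.600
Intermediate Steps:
d = 1/5 ≈ 0.20000
(7*P(0, -1))*((-2 - 1) + j(d)) = (7*(-1))*((-2 - 1) + 1/5) = -7*(-3 + 1/5) = -7*(-14/5) = 98/5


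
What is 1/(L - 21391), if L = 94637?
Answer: 1/73246 ≈ 1.3653e-5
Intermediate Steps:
1/(L - 21391) = 1/(94637 - 21391) = 1/73246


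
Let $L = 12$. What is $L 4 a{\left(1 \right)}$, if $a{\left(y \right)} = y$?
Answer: $48$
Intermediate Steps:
$L 4 a{\left(1 \right)} = 12 \cdot 4 \cdot 1 = 48 \cdot 1 = 48$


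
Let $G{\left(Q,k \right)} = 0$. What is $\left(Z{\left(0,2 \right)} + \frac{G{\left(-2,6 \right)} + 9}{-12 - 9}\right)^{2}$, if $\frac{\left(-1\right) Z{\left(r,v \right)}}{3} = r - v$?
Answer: $\frac{1521}{49} \approx 31.041$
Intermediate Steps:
$Z{\left(r,v \right)} = - 3 r + 3 v$ ($Z{\left(r,v \right)} = - 3 \left(r - v\right) = - 3 r + 3 v$)
$\left(Z{\left(0,2 \right)} + \frac{G{\left(-2,6 \right)} + 9}{-12 - 9}\right)^{2} = \left(\left(\left(-3\right) 0 + 3 \cdot 2\right) + \frac{0 + 9}{-12 - 9}\right)^{2} = \left(\left(0 + 6\right) + \frac{9}{-21}\right)^{2} = \left(6 + 9 \left(- \frac{1}{21}\right)\right)^{2} = \left(6 - \frac{3}{7}\right)^{2} = \left(\frac{39}{7}\right)^{2} = \frac{1521}{49}$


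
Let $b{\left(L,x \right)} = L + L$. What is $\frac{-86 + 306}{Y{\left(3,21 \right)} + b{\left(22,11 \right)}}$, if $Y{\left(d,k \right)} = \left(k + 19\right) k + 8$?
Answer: $\frac{55}{223} \approx 0.24664$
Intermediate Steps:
$Y{\left(d,k \right)} = 8 + k \left(19 + k\right)$ ($Y{\left(d,k \right)} = \left(19 + k\right) k + 8 = k \left(19 + k\right) + 8 = 8 + k \left(19 + k\right)$)
$b{\left(L,x \right)} = 2 L$
$\frac{-86 + 306}{Y{\left(3,21 \right)} + b{\left(22,11 \right)}} = \frac{-86 + 306}{\left(8 + 21^{2} + 19 \cdot 21\right) + 2 \cdot 22} = \frac{220}{\left(8 + 441 + 399\right) + 44} = \frac{220}{848 + 44} = \frac{220}{892} = 220 \cdot \frac{1}{892} = \frac{55}{223}$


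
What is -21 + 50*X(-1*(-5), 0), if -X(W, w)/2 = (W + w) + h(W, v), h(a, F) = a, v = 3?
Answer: -1021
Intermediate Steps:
X(W, w) = -4*W - 2*w (X(W, w) = -2*((W + w) + W) = -2*(w + 2*W) = -4*W - 2*w)
-21 + 50*X(-1*(-5), 0) = -21 + 50*(-(-4)*(-5) - 2*0) = -21 + 50*(-4*5 + 0) = -21 + 50*(-20 + 0) = -21 + 50*(-20) = -21 - 1000 = -1021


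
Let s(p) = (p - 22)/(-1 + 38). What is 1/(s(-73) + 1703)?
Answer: 37/62916 ≈ 0.00058809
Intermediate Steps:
s(p) = -22/37 + p/37 (s(p) = (-22 + p)/37 = (-22 + p)*(1/37) = -22/37 + p/37)
1/(s(-73) + 1703) = 1/((-22/37 + (1/37)*(-73)) + 1703) = 1/((-22/37 - 73/37) + 1703) = 1/(-95/37 + 1703) = 1/(62916/37) = 37/62916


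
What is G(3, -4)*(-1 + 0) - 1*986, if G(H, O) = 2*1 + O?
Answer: -984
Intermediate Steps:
G(H, O) = 2 + O
G(3, -4)*(-1 + 0) - 1*986 = (2 - 4)*(-1 + 0) - 1*986 = -2*(-1) - 986 = 2 - 986 = -984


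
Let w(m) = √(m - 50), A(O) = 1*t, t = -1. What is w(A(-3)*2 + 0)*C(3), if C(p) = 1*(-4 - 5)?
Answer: -18*I*√13 ≈ -64.9*I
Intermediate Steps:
A(O) = -1 (A(O) = 1*(-1) = -1)
w(m) = √(-50 + m)
C(p) = -9 (C(p) = 1*(-9) = -9)
w(A(-3)*2 + 0)*C(3) = √(-50 + (-1*2 + 0))*(-9) = √(-50 + (-2 + 0))*(-9) = √(-50 - 2)*(-9) = √(-52)*(-9) = (2*I*√13)*(-9) = -18*I*√13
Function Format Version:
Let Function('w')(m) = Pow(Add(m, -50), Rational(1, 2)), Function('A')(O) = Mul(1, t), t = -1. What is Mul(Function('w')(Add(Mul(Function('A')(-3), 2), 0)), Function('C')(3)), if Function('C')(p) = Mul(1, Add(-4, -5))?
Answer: Mul(-18, I, Pow(13, Rational(1, 2))) ≈ Mul(-64.900, I)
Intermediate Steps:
Function('A')(O) = -1 (Function('A')(O) = Mul(1, -1) = -1)
Function('w')(m) = Pow(Add(-50, m), Rational(1, 2))
Function('C')(p) = -9 (Function('C')(p) = Mul(1, -9) = -9)
Mul(Function('w')(Add(Mul(Function('A')(-3), 2), 0)), Function('C')(3)) = Mul(Pow(Add(-50, Add(Mul(-1, 2), 0)), Rational(1, 2)), -9) = Mul(Pow(Add(-50, Add(-2, 0)), Rational(1, 2)), -9) = Mul(Pow(Add(-50, -2), Rational(1, 2)), -9) = Mul(Pow(-52, Rational(1, 2)), -9) = Mul(Mul(2, I, Pow(13, Rational(1, 2))), -9) = Mul(-18, I, Pow(13, Rational(1, 2)))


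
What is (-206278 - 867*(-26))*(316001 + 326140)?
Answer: -117984418776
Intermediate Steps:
(-206278 - 867*(-26))*(316001 + 326140) = (-206278 + 22542)*642141 = -183736*642141 = -117984418776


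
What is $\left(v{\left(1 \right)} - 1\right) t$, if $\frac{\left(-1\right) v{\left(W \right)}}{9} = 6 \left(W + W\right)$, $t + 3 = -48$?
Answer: $5559$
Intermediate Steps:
$t = -51$ ($t = -3 - 48 = -51$)
$v{\left(W \right)} = - 108 W$ ($v{\left(W \right)} = - 9 \cdot 6 \left(W + W\right) = - 9 \cdot 6 \cdot 2 W = - 9 \cdot 12 W = - 108 W$)
$\left(v{\left(1 \right)} - 1\right) t = \left(\left(-108\right) 1 - 1\right) \left(-51\right) = \left(-108 - 1\right) \left(-51\right) = \left(-109\right) \left(-51\right) = 5559$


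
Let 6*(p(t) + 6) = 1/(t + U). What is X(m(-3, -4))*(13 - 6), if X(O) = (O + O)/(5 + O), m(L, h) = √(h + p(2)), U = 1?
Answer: 14*√358/(√358 - 30*I) ≈ 3.9841 + 6.317*I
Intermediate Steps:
p(t) = -6 + 1/(6*(1 + t)) (p(t) = -6 + 1/(6*(t + 1)) = -6 + 1/(6*(1 + t)))
m(L, h) = √(-107/18 + h) (m(L, h) = √(h + (-35 - 36*2)/(6*(1 + 2))) = √(h + (⅙)*(-35 - 72)/3) = √(h + (⅙)*(⅓)*(-107)) = √(h - 107/18) = √(-107/18 + h))
X(O) = 2*O/(5 + O) (X(O) = (2*O)/(5 + O) = 2*O/(5 + O))
X(m(-3, -4))*(13 - 6) = (2*(√(-214 + 36*(-4))/6)/(5 + √(-214 + 36*(-4))/6))*(13 - 6) = (2*(√(-214 - 144)/6)/(5 + √(-214 - 144)/6))*7 = (2*(√(-358)/6)/(5 + √(-358)/6))*7 = (2*((I*√358)/6)/(5 + (I*√358)/6))*7 = (2*(I*√358/6)/(5 + I*√358/6))*7 = (I*√358/(3*(5 + I*√358/6)))*7 = 7*I*√358/(3*(5 + I*√358/6))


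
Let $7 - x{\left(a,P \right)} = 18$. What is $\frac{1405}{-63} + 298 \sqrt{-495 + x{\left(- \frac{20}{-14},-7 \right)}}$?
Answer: $- \frac{1405}{63} + 298 i \sqrt{506} \approx -22.302 + 6703.3 i$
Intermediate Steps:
$x{\left(a,P \right)} = -11$ ($x{\left(a,P \right)} = 7 - 18 = -11$)
$\frac{1405}{-63} + 298 \sqrt{-495 + x{\left(- \frac{20}{-14},-7 \right)}} = \frac{1405}{-63} + 298 \sqrt{-495 - 11} = 1405 \left(- \frac{1}{63}\right) + 298 \sqrt{-506} = - \frac{1405}{63} + 298 i \sqrt{506}$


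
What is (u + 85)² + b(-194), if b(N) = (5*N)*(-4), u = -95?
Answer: 3980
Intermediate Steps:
b(N) = -20*N
(u + 85)² + b(-194) = (-95 + 85)² - 20*(-194) = (-10)² + 3880 = 100 + 3880 = 3980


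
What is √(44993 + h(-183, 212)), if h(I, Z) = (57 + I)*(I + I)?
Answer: √91109 ≈ 301.84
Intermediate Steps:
h(I, Z) = 2*I*(57 + I) (h(I, Z) = (57 + I)*(2*I) = 2*I*(57 + I))
√(44993 + h(-183, 212)) = √(44993 + 2*(-183)*(57 - 183)) = √(44993 + 2*(-183)*(-126)) = √(44993 + 46116) = √91109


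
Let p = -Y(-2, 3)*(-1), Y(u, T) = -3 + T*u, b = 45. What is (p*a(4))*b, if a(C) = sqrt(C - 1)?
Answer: -405*sqrt(3) ≈ -701.48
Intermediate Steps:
a(C) = sqrt(-1 + C)
p = -9 (p = -(-3 + 3*(-2))*(-1) = -(-3 - 6)*(-1) = -1*(-9)*(-1) = 9*(-1) = -9)
(p*a(4))*b = -9*sqrt(-1 + 4)*45 = -9*sqrt(3)*45 = -405*sqrt(3)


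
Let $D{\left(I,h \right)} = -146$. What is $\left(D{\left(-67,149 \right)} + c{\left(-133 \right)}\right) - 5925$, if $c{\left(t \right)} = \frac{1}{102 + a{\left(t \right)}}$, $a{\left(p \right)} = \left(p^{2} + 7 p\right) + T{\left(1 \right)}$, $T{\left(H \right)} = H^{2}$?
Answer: $- \frac{102363130}{16861} \approx -6071.0$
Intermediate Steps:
$a{\left(p \right)} = 1 + p^{2} + 7 p$ ($a{\left(p \right)} = \left(p^{2} + 7 p\right) + 1^{2} = \left(p^{2} + 7 p\right) + 1 = 1 + p^{2} + 7 p$)
$c{\left(t \right)} = \frac{1}{103 + t^{2} + 7 t}$ ($c{\left(t \right)} = \frac{1}{102 + \left(1 + t^{2} + 7 t\right)} = \frac{1}{103 + t^{2} + 7 t}$)
$\left(D{\left(-67,149 \right)} + c{\left(-133 \right)}\right) - 5925 = \left(-146 + \frac{1}{103 + \left(-133\right)^{2} + 7 \left(-133\right)}\right) - 5925 = \left(-146 + \frac{1}{103 + 17689 - 931}\right) - 5925 = \left(-146 + \frac{1}{16861}\right) - 5925 = - \frac{2461705}{16861} - 5925 = - \frac{102363130}{16861}$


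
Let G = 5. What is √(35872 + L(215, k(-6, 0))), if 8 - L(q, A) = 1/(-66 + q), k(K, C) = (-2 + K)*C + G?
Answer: √796571731/149 ≈ 189.42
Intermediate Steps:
k(K, C) = 5 + C*(-2 + K) (k(K, C) = (-2 + K)*C + 5 = C*(-2 + K) + 5 = 5 + C*(-2 + K))
L(q, A) = 8 - 1/(-66 + q)
√(35872 + L(215, k(-6, 0))) = √(35872 + (-529 + 8*215)/(-66 + 215)) = √(35872 + (-529 + 1720)/149) = √(35872 + (1/149)*1191) = √(35872 + 1191/149) = √(5346119/149) = √796571731/149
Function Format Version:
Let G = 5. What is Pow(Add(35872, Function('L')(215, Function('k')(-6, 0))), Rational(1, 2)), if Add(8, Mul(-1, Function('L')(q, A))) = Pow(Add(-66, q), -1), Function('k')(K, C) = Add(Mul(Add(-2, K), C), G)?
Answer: Mul(Rational(1, 149), Pow(796571731, Rational(1, 2))) ≈ 189.42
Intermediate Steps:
Function('k')(K, C) = Add(5, Mul(C, Add(-2, K))) (Function('k')(K, C) = Add(Mul(Add(-2, K), C), 5) = Add(Mul(C, Add(-2, K)), 5) = Add(5, Mul(C, Add(-2, K))))
Function('L')(q, A) = Add(8, Mul(-1, Pow(Add(-66, q), -1)))
Pow(Add(35872, Function('L')(215, Function('k')(-6, 0))), Rational(1, 2)) = Pow(Add(35872, Mul(Pow(Add(-66, 215), -1), Add(-529, Mul(8, 215)))), Rational(1, 2)) = Pow(Add(35872, Mul(Pow(149, -1), Add(-529, 1720))), Rational(1, 2)) = Pow(Add(35872, Mul(Rational(1, 149), 1191)), Rational(1, 2)) = Pow(Add(35872, Rational(1191, 149)), Rational(1, 2)) = Pow(Rational(5346119, 149), Rational(1, 2)) = Mul(Rational(1, 149), Pow(796571731, Rational(1, 2)))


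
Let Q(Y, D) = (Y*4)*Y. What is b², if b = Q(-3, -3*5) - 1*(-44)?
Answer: 6400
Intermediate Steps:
Q(Y, D) = 4*Y² (Q(Y, D) = (4*Y)*Y = 4*Y²)
b = 80 (b = 4*(-3)² - 1*(-44) = 4*9 + 44 = 36 + 44 = 80)
b² = 80² = 6400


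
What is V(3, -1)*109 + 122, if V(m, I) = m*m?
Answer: 1103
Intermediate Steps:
V(m, I) = m**2
V(3, -1)*109 + 122 = 3**2*109 + 122 = 9*109 + 122 = 981 + 122 = 1103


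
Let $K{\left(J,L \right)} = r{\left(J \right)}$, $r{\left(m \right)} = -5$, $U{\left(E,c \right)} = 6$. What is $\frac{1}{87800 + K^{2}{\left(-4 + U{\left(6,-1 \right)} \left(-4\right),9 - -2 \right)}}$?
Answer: $\frac{1}{87825} \approx 1.1386 \cdot 10^{-5}$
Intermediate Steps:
$K{\left(J,L \right)} = -5$
$\frac{1}{87800 + K^{2}{\left(-4 + U{\left(6,-1 \right)} \left(-4\right),9 - -2 \right)}} = \frac{1}{87800 + \left(-5\right)^{2}} = \frac{1}{87800 + 25} = \frac{1}{87825}$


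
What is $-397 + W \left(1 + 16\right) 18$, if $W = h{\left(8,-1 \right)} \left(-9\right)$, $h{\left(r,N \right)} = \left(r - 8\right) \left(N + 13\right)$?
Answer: $-397$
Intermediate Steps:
$h{\left(r,N \right)} = \left(-8 + r\right) \left(13 + N\right)$
$W = 0$ ($W = \left(-104 - -8 + 13 \cdot 8 - 8\right) \left(-9\right) = \left(-104 + 8 + 104 - 8\right) \left(-9\right) = 0 \left(-9\right) = 0$)
$-397 + W \left(1 + 16\right) 18 = -397 + 0 \left(1 + 16\right) 18 = -397 + 0 \cdot 17 \cdot 18 = -397 + 0 \cdot 306 = -397 + 0 = -397$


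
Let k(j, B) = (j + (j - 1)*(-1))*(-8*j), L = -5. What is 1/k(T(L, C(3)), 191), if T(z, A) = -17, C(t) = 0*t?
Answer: 1/136 ≈ 0.0073529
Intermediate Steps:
C(t) = 0
k(j, B) = -8*j (k(j, B) = (j + (-1 + j)*(-1))*(-8*j) = (j + (1 - j))*(-8*j) = 1*(-8*j) = -8*j)
1/k(T(L, C(3)), 191) = 1/(-8*(-17)) = 1/136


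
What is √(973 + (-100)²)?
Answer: √10973 ≈ 104.75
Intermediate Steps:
√(973 + (-100)²) = √(973 + 10000) = √10973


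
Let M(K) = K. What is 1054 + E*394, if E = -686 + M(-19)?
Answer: -276716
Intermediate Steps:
E = -705 (E = -686 - 19 = -705)
1054 + E*394 = 1054 - 705*394 = 1054 - 277770 = -276716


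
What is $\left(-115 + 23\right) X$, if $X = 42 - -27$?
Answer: $-6348$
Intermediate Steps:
$X = 69$ ($X = 42 + 27 = 69$)
$\left(-115 + 23\right) X = \left(-115 + 23\right) 69 = \left(-92\right) 69 = -6348$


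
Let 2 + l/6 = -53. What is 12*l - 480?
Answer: -4440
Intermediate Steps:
l = -330 (l = -12 + 6*(-53) = -12 - 318 = -330)
12*l - 480 = 12*(-330) - 480 = -3960 - 480 = -4440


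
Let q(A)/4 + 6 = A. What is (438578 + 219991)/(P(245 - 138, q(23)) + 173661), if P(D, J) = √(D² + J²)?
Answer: 114367751109/30158126848 - 658569*√16073/30158126848 ≈ 3.7895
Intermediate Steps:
q(A) = -24 + 4*A
(438578 + 219991)/(P(245 - 138, q(23)) + 173661) = (438578 + 219991)/(√((245 - 138)² + (-24 + 4*23)²) + 173661) = 658569/(√(107² + (-24 + 92)²) + 173661) = 658569/(√(11449 + 68²) + 173661) = 658569/(√(11449 + 4624) + 173661) = 658569/(√16073 + 173661) = 658569/(173661 + √16073)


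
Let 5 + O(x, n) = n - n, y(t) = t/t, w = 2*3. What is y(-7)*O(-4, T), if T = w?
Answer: -5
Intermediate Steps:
w = 6
y(t) = 1
T = 6
O(x, n) = -5 (O(x, n) = -5 + (n - n) = -5 + 0 = -5)
y(-7)*O(-4, T) = 1*(-5) = -5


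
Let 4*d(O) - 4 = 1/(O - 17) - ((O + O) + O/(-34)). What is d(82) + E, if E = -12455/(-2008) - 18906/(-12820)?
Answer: -45108630049/1422276440 ≈ -31.716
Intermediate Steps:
E = 49409087/6435640 (E = -12455*(-1/2008) - 18906*(-1/12820) = 12455/2008 + 9453/6410 = 49409087/6435640 ≈ 7.6774)
d(O) = 1 - 67*O/136 + 1/(4*(-17 + O)) (d(O) = 1 + (1/(O - 17) - ((O + O) + O/(-34)))/4 = 1 + (1/(-17 + O) - (2*O + O*(-1/34)))/4 = 1 + (1/(-17 + O) - (2*O - O/34))/4 = 1 + (1/(-17 + O) - 67*O/34)/4 = 1 + (-67*O/136 + 1/(4*(-17 + O))) = 1 - 67*O/136 + 1/(4*(-17 + O)))
d(82) + E = (-2278 - 67*82² + 1275*82)/(136*(-17 + 82)) + 49409087/6435640 = (1/136)*(-2278 - 67*6724 + 104550)/65 + 49409087/6435640 = (1/136)*(1/65)*(-2278 - 450508 + 104550) + 49409087/6435640 = (1/136)*(1/65)*(-348236) + 49409087/6435640 = -87059/2210 + 49409087/6435640 = -45108630049/1422276440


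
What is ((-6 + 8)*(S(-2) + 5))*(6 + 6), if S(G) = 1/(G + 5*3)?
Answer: 1584/13 ≈ 121.85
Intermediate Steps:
S(G) = 1/(15 + G) (S(G) = 1/(G + 15) = 1/(15 + G))
((-6 + 8)*(S(-2) + 5))*(6 + 6) = ((-6 + 8)*(1/(15 - 2) + 5))*(6 + 6) = (2*(1/13 + 5))*12 = (2*(66/13))*12 = (132/13)*12 = 1584/13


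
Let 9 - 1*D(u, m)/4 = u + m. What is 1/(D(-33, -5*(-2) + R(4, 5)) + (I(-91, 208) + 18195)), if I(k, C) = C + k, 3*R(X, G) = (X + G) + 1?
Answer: 3/55280 ≈ 5.4269e-5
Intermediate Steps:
R(X, G) = ⅓ + G/3 + X/3 (R(X, G) = ((X + G) + 1)/3 = ((G + X) + 1)/3 = (1 + G + X)/3 = ⅓ + G/3 + X/3)
D(u, m) = 36 - 4*m - 4*u (D(u, m) = 36 - 4*(u + m) = 36 - 4*(m + u) = 36 + (-4*m - 4*u) = 36 - 4*m - 4*u)
1/(D(-33, -5*(-2) + R(4, 5)) + (I(-91, 208) + 18195)) = 1/((36 - 4*(-5*(-2) + (⅓ + (⅓)*5 + (⅓)*4)) - 4*(-33)) + ((208 - 91) + 18195)) = 1/((36 - 4*(10 + (⅓ + 5/3 + 4/3)) + 132) + (117 + 18195)) = 1/((36 - 4*(10 + 10/3) + 132) + 18312) = 1/((36 - 4*40/3 + 132) + 18312) = 1/((36 - 160/3 + 132) + 18312) = 1/(344/3 + 18312) = 1/(55280/3) = 3/55280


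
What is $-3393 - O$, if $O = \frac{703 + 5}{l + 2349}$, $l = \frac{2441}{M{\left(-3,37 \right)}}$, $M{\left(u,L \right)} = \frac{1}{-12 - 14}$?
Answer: $- \frac{207369273}{61117} \approx -3393.0$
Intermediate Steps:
$M{\left(u,L \right)} = - \frac{1}{26}$ ($M{\left(u,L \right)} = \frac{1}{-26} = - \frac{1}{26}$)
$l = -63466$ ($l = \frac{2441}{- \frac{1}{26}} = 2441 \left(-26\right) = -63466$)
$O = - \frac{708}{61117}$ ($O = \frac{703 + 5}{-63466 + 2349} = \frac{708}{-61117} = 708 \left(- \frac{1}{61117}\right) = - \frac{708}{61117} \approx -0.011584$)
$-3393 - O = -3393 - - \frac{708}{61117} = -3393 + \frac{708}{61117} = - \frac{207369273}{61117}$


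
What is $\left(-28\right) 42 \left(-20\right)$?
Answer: $23520$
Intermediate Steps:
$\left(-28\right) 42 \left(-20\right) = \left(-1176\right) \left(-20\right) = 23520$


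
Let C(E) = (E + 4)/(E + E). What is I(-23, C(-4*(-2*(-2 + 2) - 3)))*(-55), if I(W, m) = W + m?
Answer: 3685/3 ≈ 1228.3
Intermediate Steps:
C(E) = (4 + E)/(2*E) (C(E) = (4 + E)/((2*E)) = (4 + E)*(1/(2*E)) = (4 + E)/(2*E))
I(-23, C(-4*(-2*(-2 + 2) - 3)))*(-55) = (-23 + (4 - 4*(-2*(-2 + 2) - 3))/(2*((-4*(-2*(-2 + 2) - 3)))))*(-55) = (-23 + (4 - 4*(-2*0 - 3))/(2*((-4*(-2*0 - 3)))))*(-55) = (-23 + (4 - 4*(0 - 3))/(2*((-4*(0 - 3)))))*(-55) = (-23 + (4 - 4*(-3))/(2*((-4*(-3)))))*(-55) = (-23 + (1/2)*(4 + 12)/12)*(-55) = (-23 + (1/2)*(1/12)*16)*(-55) = (-23 + 2/3)*(-55) = -67/3*(-55) = 3685/3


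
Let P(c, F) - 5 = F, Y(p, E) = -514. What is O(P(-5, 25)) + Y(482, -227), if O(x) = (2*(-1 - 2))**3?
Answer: -730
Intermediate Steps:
P(c, F) = 5 + F
O(x) = -216 (O(x) = (2*(-3))**3 = (-6)**3 = -216)
O(P(-5, 25)) + Y(482, -227) = -216 - 514 = -730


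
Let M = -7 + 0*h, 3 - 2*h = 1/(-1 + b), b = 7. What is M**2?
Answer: 49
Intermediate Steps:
h = 17/12 (h = 3/2 - 1/(2*(-1 + 7)) = 3/2 - 1/2/6 = 3/2 - 1/2*1/6 = 3/2 - 1/12 = 17/12 ≈ 1.4167)
M = -7 (M = -7 + 0*(17/12) = -7 + 0 = -7)
M**2 = (-7)**2 = 49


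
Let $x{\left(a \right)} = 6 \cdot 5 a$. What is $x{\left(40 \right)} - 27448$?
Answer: $-26248$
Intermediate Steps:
$x{\left(a \right)} = 30 a$
$x{\left(40 \right)} - 27448 = 30 \cdot 40 - 27448 = 1200 - 27448 = -26248$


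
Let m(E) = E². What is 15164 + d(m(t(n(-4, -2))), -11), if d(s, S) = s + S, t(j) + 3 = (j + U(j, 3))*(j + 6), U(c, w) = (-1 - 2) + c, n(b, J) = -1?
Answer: 15937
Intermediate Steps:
U(c, w) = -3 + c
t(j) = -3 + (-3 + 2*j)*(6 + j) (t(j) = -3 + (j + (-3 + j))*(j + 6) = -3 + (-3 + 2*j)*(6 + j))
d(s, S) = S + s
15164 + d(m(t(n(-4, -2))), -11) = 15164 + (-11 + (-21 + 2*(-1)² + 9*(-1))²) = 15164 + (-11 + (-21 + 2*1 - 9)²) = 15164 + (-11 + (-21 + 2 - 9)²) = 15164 + (-11 + (-28)²) = 15164 + (-11 + 784) = 15164 + 773 = 15937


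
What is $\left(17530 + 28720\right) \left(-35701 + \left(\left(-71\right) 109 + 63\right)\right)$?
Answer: $-2006186250$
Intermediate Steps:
$\left(17530 + 28720\right) \left(-35701 + \left(\left(-71\right) 109 + 63\right)\right) = 46250 \left(-35701 + \left(-7739 + 63\right)\right) = 46250 \left(-35701 - 7676\right) = 46250 \left(-43377\right) = -2006186250$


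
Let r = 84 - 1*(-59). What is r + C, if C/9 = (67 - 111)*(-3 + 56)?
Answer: -20845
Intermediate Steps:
C = -20988 (C = 9*((67 - 111)*(-3 + 56)) = 9*(-44*53) = 9*(-2332) = -20988)
r = 143 (r = 84 + 59 = 143)
r + C = 143 - 20988 = -20845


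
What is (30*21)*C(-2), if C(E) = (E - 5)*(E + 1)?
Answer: 4410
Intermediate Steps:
C(E) = (1 + E)*(-5 + E) (C(E) = (-5 + E)*(1 + E) = (1 + E)*(-5 + E))
(30*21)*C(-2) = (30*21)*(-5 + (-2)**2 - 4*(-2)) = 630*(-5 + 4 + 8) = 630*7 = 4410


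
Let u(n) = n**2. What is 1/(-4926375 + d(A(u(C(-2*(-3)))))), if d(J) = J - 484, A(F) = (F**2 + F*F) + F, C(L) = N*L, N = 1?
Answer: -1/4924231 ≈ -2.0308e-7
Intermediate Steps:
C(L) = L (C(L) = 1*L = L)
A(F) = F + 2*F**2 (A(F) = (F**2 + F**2) + F = 2*F**2 + F = F + 2*F**2)
d(J) = -484 + J
1/(-4926375 + d(A(u(C(-2*(-3)))))) = 1/(-4926375 + (-484 + (-2*(-3))**2*(1 + 2*(-2*(-3))**2))) = 1/(-4926375 + (-484 + 6**2*(1 + 2*6**2))) = 1/(-4926375 + (-484 + 36*(1 + 2*36))) = 1/(-4926375 + (-484 + 36*(1 + 72))) = 1/(-4926375 + (-484 + 36*73)) = 1/(-4926375 + (-484 + 2628)) = 1/(-4926375 + 2144) = 1/(-4924231) = -1/4924231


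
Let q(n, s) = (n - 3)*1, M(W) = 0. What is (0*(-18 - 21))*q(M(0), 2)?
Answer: 0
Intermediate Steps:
q(n, s) = -3 + n (q(n, s) = (-3 + n)*1 = -3 + n)
(0*(-18 - 21))*q(M(0), 2) = (0*(-18 - 21))*(-3 + 0) = (0*(-39))*(-3) = 0*(-3) = 0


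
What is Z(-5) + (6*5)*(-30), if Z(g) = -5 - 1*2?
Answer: -907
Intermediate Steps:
Z(g) = -7 (Z(g) = -5 - 2 = -7)
Z(-5) + (6*5)*(-30) = -7 + (6*5)*(-30) = -7 + 30*(-30) = -7 - 900 = -907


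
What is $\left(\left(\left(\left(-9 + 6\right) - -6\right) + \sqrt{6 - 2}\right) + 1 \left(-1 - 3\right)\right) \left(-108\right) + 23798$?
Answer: $23690$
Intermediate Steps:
$\left(\left(\left(\left(-9 + 6\right) - -6\right) + \sqrt{6 - 2}\right) + 1 \left(-1 - 3\right)\right) \left(-108\right) + 23798 = \left(\left(\left(-3 + 6\right) + \sqrt{4}\right) + 1 \left(-4\right)\right) \left(-108\right) + 23798 = \left(\left(3 + 2\right) - 4\right) \left(-108\right) + 23798 = \left(5 - 4\right) \left(-108\right) + 23798 = 1 \left(-108\right) + 23798 = -108 + 23798 = 23690$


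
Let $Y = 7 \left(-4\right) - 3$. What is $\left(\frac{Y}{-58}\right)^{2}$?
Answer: $\frac{961}{3364} \approx 0.28567$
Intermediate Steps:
$Y = -31$ ($Y = -28 - 3 = -31$)
$\left(\frac{Y}{-58}\right)^{2} = \left(- \frac{31}{-58}\right)^{2} = \left(\left(-31\right) \left(- \frac{1}{58}\right)\right)^{2} = \left(\frac{31}{58}\right)^{2} = \frac{961}{3364}$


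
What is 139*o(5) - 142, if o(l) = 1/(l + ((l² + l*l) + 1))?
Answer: -7813/56 ≈ -139.52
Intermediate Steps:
o(l) = 1/(1 + l + 2*l²) (o(l) = 1/(l + ((l² + l²) + 1)) = 1/(l + (2*l² + 1)) = 1/(l + (1 + 2*l²)) = 1/(1 + l + 2*l²))
139*o(5) - 142 = 139/(1 + 5 + 2*5²) - 142 = 139/(1 + 5 + 2*25) - 142 = 139/(1 + 5 + 50) - 142 = 139/56 - 142 = -7813/56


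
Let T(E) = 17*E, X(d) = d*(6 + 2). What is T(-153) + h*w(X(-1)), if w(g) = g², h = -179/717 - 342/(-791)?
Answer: -1468517347/567147 ≈ -2589.3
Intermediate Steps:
X(d) = 8*d (X(d) = d*8 = 8*d)
h = 103625/567147 (h = -179*1/717 - 342*(-1/791) = -179/717 + 342/791 = 103625/567147 ≈ 0.18271)
T(-153) + h*w(X(-1)) = 17*(-153) + 103625*(8*(-1))²/567147 = -2601 + (103625/567147)*(-8)² = -2601 + (103625/567147)*64 = -2601 + 6632000/567147 = -1468517347/567147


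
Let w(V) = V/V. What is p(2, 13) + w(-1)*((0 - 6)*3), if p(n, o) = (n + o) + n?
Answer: -1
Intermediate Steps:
p(n, o) = o + 2*n
w(V) = 1
p(2, 13) + w(-1)*((0 - 6)*3) = (13 + 2*2) + 1*((0 - 6)*3) = (13 + 4) + 1*(-6*3) = 17 + 1*(-18) = 17 - 18 = -1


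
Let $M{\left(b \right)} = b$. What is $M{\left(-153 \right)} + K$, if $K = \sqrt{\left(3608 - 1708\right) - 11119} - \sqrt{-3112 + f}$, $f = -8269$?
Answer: $-153 + i \sqrt{9219} - i \sqrt{11381} \approx -153.0 - 10.666 i$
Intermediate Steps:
$K = i \sqrt{9219} - i \sqrt{11381}$ ($K = \sqrt{\left(3608 - 1708\right) - 11119} - \sqrt{-3112 - 8269} = \sqrt{1900 - 11119} - \sqrt{-11381} = \sqrt{-9219} - i \sqrt{11381} = i \sqrt{9219} - i \sqrt{11381} \approx - 10.666 i$)
$M{\left(-153 \right)} + K = -153 + i \left(\sqrt{9219} - \sqrt{11381}\right)$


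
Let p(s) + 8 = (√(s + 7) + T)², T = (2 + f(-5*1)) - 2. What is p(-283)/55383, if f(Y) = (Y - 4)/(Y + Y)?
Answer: -28319/5538300 + 6*I*√69/92305 ≈ -0.0051133 + 0.00053995*I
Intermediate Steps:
f(Y) = (-4 + Y)/(2*Y) (f(Y) = (-4 + Y)/((2*Y)) = (-4 + Y)*(1/(2*Y)) = (-4 + Y)/(2*Y))
T = 9/10 (T = (2 + (-4 - 5*1)/(2*((-5*1)))) - 2 = (2 + (½)*(-4 - 5)/(-5)) - 2 = (2 + (½)*(-⅕)*(-9)) - 2 = (2 + 9/10) - 2 = 29/10 - 2 = 9/10 ≈ 0.90000)
p(s) = -8 + (9/10 + √(7 + s))² (p(s) = -8 + (√(s + 7) + 9/10)² = -8 + (√(7 + s) + 9/10)² = -8 + (9/10 + √(7 + s))²)
p(-283)/55383 = (-8 + (9 + 10*√(7 - 283))²/100)/55383 = (-8 + (9 + 10*√(-276))²/100)*(1/55383) = (-8 + (9 + 10*(2*I*√69))²/100)*(1/55383) = (-8 + (9 + 20*I*√69)²/100)*(1/55383) = -8/55383 + (9 + 20*I*√69)²/5538300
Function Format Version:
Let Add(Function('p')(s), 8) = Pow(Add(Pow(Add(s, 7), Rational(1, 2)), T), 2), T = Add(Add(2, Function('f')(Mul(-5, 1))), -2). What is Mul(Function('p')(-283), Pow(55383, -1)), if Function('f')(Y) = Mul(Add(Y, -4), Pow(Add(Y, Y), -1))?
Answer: Add(Rational(-28319, 5538300), Mul(Rational(6, 92305), I, Pow(69, Rational(1, 2)))) ≈ Add(-0.0051133, Mul(0.00053995, I))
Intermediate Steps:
Function('f')(Y) = Mul(Rational(1, 2), Pow(Y, -1), Add(-4, Y)) (Function('f')(Y) = Mul(Add(-4, Y), Pow(Mul(2, Y), -1)) = Mul(Add(-4, Y), Mul(Rational(1, 2), Pow(Y, -1))) = Mul(Rational(1, 2), Pow(Y, -1), Add(-4, Y)))
T = Rational(9, 10) (T = Add(Add(2, Mul(Rational(1, 2), Pow(Mul(-5, 1), -1), Add(-4, Mul(-5, 1)))), -2) = Add(Add(2, Mul(Rational(1, 2), Pow(-5, -1), Add(-4, -5))), -2) = Add(Add(2, Mul(Rational(1, 2), Rational(-1, 5), -9)), -2) = Add(Add(2, Rational(9, 10)), -2) = Add(Rational(29, 10), -2) = Rational(9, 10) ≈ 0.90000)
Function('p')(s) = Add(-8, Pow(Add(Rational(9, 10), Pow(Add(7, s), Rational(1, 2))), 2)) (Function('p')(s) = Add(-8, Pow(Add(Pow(Add(s, 7), Rational(1, 2)), Rational(9, 10)), 2)) = Add(-8, Pow(Add(Pow(Add(7, s), Rational(1, 2)), Rational(9, 10)), 2)) = Add(-8, Pow(Add(Rational(9, 10), Pow(Add(7, s), Rational(1, 2))), 2)))
Mul(Function('p')(-283), Pow(55383, -1)) = Mul(Add(-8, Mul(Rational(1, 100), Pow(Add(9, Mul(10, Pow(Add(7, -283), Rational(1, 2)))), 2))), Pow(55383, -1)) = Mul(Add(-8, Mul(Rational(1, 100), Pow(Add(9, Mul(10, Pow(-276, Rational(1, 2)))), 2))), Rational(1, 55383)) = Mul(Add(-8, Mul(Rational(1, 100), Pow(Add(9, Mul(10, Mul(2, I, Pow(69, Rational(1, 2))))), 2))), Rational(1, 55383)) = Mul(Add(-8, Mul(Rational(1, 100), Pow(Add(9, Mul(20, I, Pow(69, Rational(1, 2)))), 2))), Rational(1, 55383)) = Add(Rational(-8, 55383), Mul(Rational(1, 5538300), Pow(Add(9, Mul(20, I, Pow(69, Rational(1, 2)))), 2)))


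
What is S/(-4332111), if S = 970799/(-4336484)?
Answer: 970799/18786130037724 ≈ 5.1676e-8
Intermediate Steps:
S = -970799/4336484 (S = 970799*(-1/4336484) = -970799/4336484 ≈ -0.22387)
S/(-4332111) = -970799/4336484/(-4332111) = -970799/4336484*(-1/4332111) = 970799/18786130037724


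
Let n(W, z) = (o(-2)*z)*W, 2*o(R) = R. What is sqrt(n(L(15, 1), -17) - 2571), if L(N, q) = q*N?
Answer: 2*I*sqrt(579) ≈ 48.125*I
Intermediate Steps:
o(R) = R/2
L(N, q) = N*q
n(W, z) = -W*z (n(W, z) = (((1/2)*(-2))*z)*W = (-z)*W = -W*z)
sqrt(n(L(15, 1), -17) - 2571) = sqrt(-1*15*1*(-17) - 2571) = sqrt(-1*15*(-17) - 2571) = sqrt(255 - 2571) = sqrt(-2316) = 2*I*sqrt(579)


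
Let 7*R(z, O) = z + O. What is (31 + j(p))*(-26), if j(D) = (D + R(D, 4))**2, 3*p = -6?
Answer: -43238/49 ≈ -882.41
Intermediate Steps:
R(z, O) = O/7 + z/7 (R(z, O) = (z + O)/7 = (O + z)/7 = O/7 + z/7)
p = -2 (p = (1/3)*(-6) = -2)
j(D) = (4/7 + 8*D/7)**2 (j(D) = (D + ((1/7)*4 + D/7))**2 = (D + (4/7 + D/7))**2 = (4/7 + 8*D/7)**2)
(31 + j(p))*(-26) = (31 + 16*(1 + 2*(-2))**2/49)*(-26) = (31 + 16*(1 - 4)**2/49)*(-26) = (31 + (16/49)*(-3)**2)*(-26) = (31 + (16/49)*9)*(-26) = (31 + 144/49)*(-26) = (1663/49)*(-26) = -43238/49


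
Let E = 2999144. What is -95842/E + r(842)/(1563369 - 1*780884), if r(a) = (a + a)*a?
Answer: 2088787663131/1173392596420 ≈ 1.7801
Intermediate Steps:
r(a) = 2*a² (r(a) = (2*a)*a = 2*a²)
-95842/E + r(842)/(1563369 - 1*780884) = -95842/2999144 + (2*842²)/(1563369 - 1*780884) = -95842*1/2999144 + (2*708964)/(1563369 - 780884) = -47921/1499572 + 1417928/782485 = 2088787663131/1173392596420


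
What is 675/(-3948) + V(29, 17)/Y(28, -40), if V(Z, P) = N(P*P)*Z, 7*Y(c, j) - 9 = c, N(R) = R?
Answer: 77197447/48692 ≈ 1585.4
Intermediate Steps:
Y(c, j) = 9/7 + c/7
V(Z, P) = Z*P² (V(Z, P) = (P*P)*Z = P²*Z = Z*P²)
675/(-3948) + V(29, 17)/Y(28, -40) = 675/(-3948) + (29*17²)/(9/7 + (⅐)*28) = 675*(-1/3948) + (29*289)/(9/7 + 4) = -225/1316 + 8381/(37/7) = -225/1316 + 8381*(7/37) = -225/1316 + 58667/37 = 77197447/48692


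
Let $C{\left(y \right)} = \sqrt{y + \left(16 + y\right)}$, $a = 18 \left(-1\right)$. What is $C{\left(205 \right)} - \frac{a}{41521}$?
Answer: $\frac{18}{41521} + \sqrt{426} \approx 20.64$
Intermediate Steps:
$a = -18$
$C{\left(y \right)} = \sqrt{16 + 2 y}$
$C{\left(205 \right)} - \frac{a}{41521} = \sqrt{16 + 2 \cdot 205} - - \frac{18}{41521} = \sqrt{16 + 410} - \left(-18\right) \frac{1}{41521} = \sqrt{426} - - \frac{18}{41521} = \sqrt{426} + \frac{18}{41521} = \frac{18}{41521} + \sqrt{426}$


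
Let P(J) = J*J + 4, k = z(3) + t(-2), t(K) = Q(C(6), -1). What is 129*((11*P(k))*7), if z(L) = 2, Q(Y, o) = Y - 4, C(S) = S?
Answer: 198660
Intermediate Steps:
Q(Y, o) = -4 + Y
t(K) = 2 (t(K) = -4 + 6 = 2)
k = 4 (k = 2 + 2 = 4)
P(J) = 4 + J² (P(J) = J² + 4 = 4 + J²)
129*((11*P(k))*7) = 129*((11*(4 + 4²))*7) = 129*((11*(4 + 16))*7) = 129*((11*20)*7) = 129*(220*7) = 129*1540 = 198660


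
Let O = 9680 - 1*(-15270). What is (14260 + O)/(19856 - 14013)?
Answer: 39210/5843 ≈ 6.7106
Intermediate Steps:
O = 24950 (O = 9680 + 15270 = 24950)
(14260 + O)/(19856 - 14013) = (14260 + 24950)/(19856 - 14013) = 39210/5843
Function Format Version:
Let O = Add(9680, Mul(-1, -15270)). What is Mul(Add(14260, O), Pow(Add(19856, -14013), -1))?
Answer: Rational(39210, 5843) ≈ 6.7106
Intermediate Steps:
O = 24950 (O = Add(9680, 15270) = 24950)
Mul(Add(14260, O), Pow(Add(19856, -14013), -1)) = Mul(Add(14260, 24950), Pow(Add(19856, -14013), -1)) = Mul(39210, Pow(5843, -1)) = Mul(39210, Rational(1, 5843)) = Rational(39210, 5843)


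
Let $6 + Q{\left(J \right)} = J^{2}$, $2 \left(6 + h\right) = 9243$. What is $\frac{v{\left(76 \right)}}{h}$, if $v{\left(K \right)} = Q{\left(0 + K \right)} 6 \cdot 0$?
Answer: $0$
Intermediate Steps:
$h = \frac{9231}{2}$ ($h = -6 + \frac{1}{2} \cdot 9243 = -6 + \frac{9243}{2} = \frac{9231}{2} \approx 4615.5$)
$Q{\left(J \right)} = -6 + J^{2}$
$v{\left(K \right)} = 0$ ($v{\left(K \right)} = \left(-6 + \left(0 + K\right)^{2}\right) 6 \cdot 0 = \left(-6 + K^{2}\right) 6 \cdot 0 = \left(-36 + 6 K^{2}\right) 0 = 0$)
$\frac{v{\left(76 \right)}}{h} = \frac{0}{\frac{9231}{2}} = 0 \cdot \frac{2}{9231} = 0$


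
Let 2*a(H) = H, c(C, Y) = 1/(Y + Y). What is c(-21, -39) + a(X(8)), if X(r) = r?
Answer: 311/78 ≈ 3.9872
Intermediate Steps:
c(C, Y) = 1/(2*Y)
a(H) = H/2
c(-21, -39) + a(X(8)) = (½)/(-39) + (½)*8 = (½)*(-1/39) + 4 = -1/78 + 4 = 311/78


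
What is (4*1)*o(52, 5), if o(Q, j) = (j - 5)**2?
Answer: 0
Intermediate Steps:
o(Q, j) = (-5 + j)**2
(4*1)*o(52, 5) = (4*1)*(-5 + 5)**2 = 4*0**2 = 4*0 = 0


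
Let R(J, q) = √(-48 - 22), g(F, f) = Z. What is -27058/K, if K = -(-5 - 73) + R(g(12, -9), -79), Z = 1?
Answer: -1055262/3077 + 13529*I*√70/3077 ≈ -342.95 + 36.786*I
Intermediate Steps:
g(F, f) = 1
R(J, q) = I*√70 (R(J, q) = √(-70) = I*√70)
K = 78 + I*√70 (K = -(-5 - 73) + I*√70 = -1*(-78) + I*√70 = 78 + I*√70 ≈ 78.0 + 8.3666*I)
-27058/K = -27058/(78 + I*√70)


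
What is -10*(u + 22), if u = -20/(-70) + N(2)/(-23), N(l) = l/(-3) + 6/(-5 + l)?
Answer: -108200/483 ≈ -224.02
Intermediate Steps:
N(l) = 6/(-5 + l) - l/3 (N(l) = l*(-⅓) + 6/(-5 + l) = -l/3 + 6/(-5 + l) = 6/(-5 + l) - l/3)
u = 194/483 (u = -20/(-70) + ((18 - 1*2² + 5*2)/(3*(-5 + 2)))/(-23) = -20*(-1/70) + ((⅓)*(18 - 1*4 + 10)/(-3))*(-1/23) = 2/7 + ((⅓)*(-⅓)*(18 - 4 + 10))*(-1/23) = 2/7 + ((⅓)*(-⅓)*24)*(-1/23) = 2/7 - 8/3*(-1/23) = 2/7 + 8/69 = 194/483 ≈ 0.40166)
-10*(u + 22) = -10*(194/483 + 22) = -10*10820/483 = -108200/483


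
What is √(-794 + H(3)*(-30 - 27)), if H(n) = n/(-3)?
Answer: I*√737 ≈ 27.148*I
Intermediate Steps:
H(n) = -n/3 (H(n) = n*(-⅓) = -n/3)
√(-794 + H(3)*(-30 - 27)) = √(-794 + (-⅓*3)*(-30 - 27)) = √(-794 - 1*(-57)) = √(-794 + 57) = √(-737) = I*√737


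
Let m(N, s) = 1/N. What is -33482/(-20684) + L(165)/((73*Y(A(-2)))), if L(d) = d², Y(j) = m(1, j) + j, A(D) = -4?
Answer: -92631557/754966 ≈ -122.70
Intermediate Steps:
Y(j) = 1 + j (Y(j) = 1/1 + j = 1 + j)
-33482/(-20684) + L(165)/((73*Y(A(-2)))) = -33482/(-20684) + 165²/((73*(1 - 4))) = -33482*(-1/20684) + 27225/((73*(-3))) = 16741/10342 + 27225/(-219) = 16741/10342 + 27225*(-1/219) = 16741/10342 - 9075/73 = -92631557/754966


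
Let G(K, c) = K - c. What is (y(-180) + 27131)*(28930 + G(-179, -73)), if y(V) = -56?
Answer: 780409800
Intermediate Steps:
(y(-180) + 27131)*(28930 + G(-179, -73)) = (-56 + 27131)*(28930 + (-179 - 1*(-73))) = 27075*(28930 + (-179 + 73)) = 27075*(28930 - 106) = 27075*28824 = 780409800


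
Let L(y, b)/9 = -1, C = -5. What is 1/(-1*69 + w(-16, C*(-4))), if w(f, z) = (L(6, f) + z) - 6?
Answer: -1/64 ≈ -0.015625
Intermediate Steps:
L(y, b) = -9 (L(y, b) = 9*(-1) = -9)
w(f, z) = -15 + z (w(f, z) = (-9 + z) - 6 = -15 + z)
1/(-1*69 + w(-16, C*(-4))) = 1/(-1*69 + (-15 - 5*(-4))) = 1/(-69 + (-15 + 20)) = 1/(-69 + 5) = 1/(-64) = -1/64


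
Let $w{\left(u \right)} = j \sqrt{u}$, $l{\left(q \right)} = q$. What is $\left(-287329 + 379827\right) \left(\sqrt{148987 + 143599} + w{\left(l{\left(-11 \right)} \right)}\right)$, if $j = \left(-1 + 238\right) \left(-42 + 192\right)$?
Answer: $92498 \sqrt{292586} + 3288303900 i \sqrt{11} \approx 5.0033 \cdot 10^{7} + 1.0906 \cdot 10^{10} i$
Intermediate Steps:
$j = 35550$ ($j = 237 \cdot 150 = 35550$)
$w{\left(u \right)} = 35550 \sqrt{u}$
$\left(-287329 + 379827\right) \left(\sqrt{148987 + 143599} + w{\left(l{\left(-11 \right)} \right)}\right) = \left(-287329 + 379827\right) \left(\sqrt{148987 + 143599} + 35550 \sqrt{-11}\right) = 92498 \left(\sqrt{292586} + 35550 i \sqrt{11}\right) = 92498 \sqrt{292586} + 3288303900 i \sqrt{11}$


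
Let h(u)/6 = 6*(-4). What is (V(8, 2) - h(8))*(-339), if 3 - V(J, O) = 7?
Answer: -47460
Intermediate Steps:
h(u) = -144 (h(u) = 6*(6*(-4)) = 6*(-24) = -144)
V(J, O) = -4 (V(J, O) = 3 - 1*7 = 3 - 7 = -4)
(V(8, 2) - h(8))*(-339) = (-4 - 1*(-144))*(-339) = (-4 + 144)*(-339) = 140*(-339) = -47460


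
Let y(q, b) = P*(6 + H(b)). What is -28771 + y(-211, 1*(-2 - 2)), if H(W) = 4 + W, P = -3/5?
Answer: -143873/5 ≈ -28775.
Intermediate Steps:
P = -⅗ (P = -3*⅕ = -⅗ ≈ -0.60000)
y(q, b) = -6 - 3*b/5 (y(q, b) = -3*(6 + (4 + b))/5 = -3*(10 + b)/5 = -6 - 3*b/5)
-28771 + y(-211, 1*(-2 - 2)) = -28771 + (-6 - 3*(-2 - 2)/5) = -28771 + (-6 - 3*(-4)/5) = -28771 + (-6 - ⅗*(-4)) = -28771 + (-6 + 12/5) = -28771 - 18/5 = -143873/5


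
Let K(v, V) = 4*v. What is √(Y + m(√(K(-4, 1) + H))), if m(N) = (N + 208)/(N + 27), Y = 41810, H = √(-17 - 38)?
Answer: √181*√((6238 + 231*√(-16 + I*√55))/(27 + √(-16 + I*√55))) ≈ 204.49 - 0.0022816*I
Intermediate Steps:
H = I*√55 (H = √(-55) = I*√55 ≈ 7.4162*I)
m(N) = (208 + N)/(27 + N)
√(Y + m(√(K(-4, 1) + H))) = √(41810 + (208 + √(4*(-4) + I*√55))/(27 + √(4*(-4) + I*√55))) = √(41810 + (208 + √(-16 + I*√55))/(27 + √(-16 + I*√55)))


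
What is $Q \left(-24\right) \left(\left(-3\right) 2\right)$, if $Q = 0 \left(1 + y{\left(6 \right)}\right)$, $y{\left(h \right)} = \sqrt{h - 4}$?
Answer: $0$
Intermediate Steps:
$y{\left(h \right)} = \sqrt{-4 + h}$
$Q = 0$ ($Q = 0 \left(1 + \sqrt{-4 + 6}\right) = 0 \left(1 + \sqrt{2}\right) = 0$)
$Q \left(-24\right) \left(\left(-3\right) 2\right) = 0 \left(-24\right) \left(\left(-3\right) 2\right) = 0 \left(-6\right) = 0$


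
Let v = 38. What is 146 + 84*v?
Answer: 3338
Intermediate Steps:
146 + 84*v = 146 + 84*38 = 146 + 3192 = 3338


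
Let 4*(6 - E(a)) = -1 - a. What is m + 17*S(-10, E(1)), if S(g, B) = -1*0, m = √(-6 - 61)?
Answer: I*√67 ≈ 8.1853*I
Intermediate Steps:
E(a) = 25/4 + a/4 (E(a) = 6 - (-1 - a)/4 = 6 + (¼ + a/4) = 25/4 + a/4)
m = I*√67 (m = √(-67) = I*√67 ≈ 8.1853*I)
S(g, B) = 0
m + 17*S(-10, E(1)) = I*√67 + 17*0 = I*√67 + 0 = I*√67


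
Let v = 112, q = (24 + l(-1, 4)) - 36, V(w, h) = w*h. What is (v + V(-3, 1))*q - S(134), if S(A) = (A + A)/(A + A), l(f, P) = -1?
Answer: -1418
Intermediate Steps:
V(w, h) = h*w
q = -13 (q = (24 - 1) - 36 = 23 - 36 = -13)
S(A) = 1 (S(A) = (2*A)/((2*A)) = (2*A)*(1/(2*A)) = 1)
(v + V(-3, 1))*q - S(134) = (112 + 1*(-3))*(-13) - 1*1 = (112 - 3)*(-13) - 1 = 109*(-13) - 1 = -1417 - 1 = -1418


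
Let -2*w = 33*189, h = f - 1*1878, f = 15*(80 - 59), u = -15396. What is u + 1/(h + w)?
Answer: -144152750/9363 ≈ -15396.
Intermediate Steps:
f = 315 (f = 15*21 = 315)
h = -1563 (h = 315 - 1*1878 = 315 - 1878 = -1563)
w = -6237/2 (w = -33*189/2 = -½*6237 = -6237/2 ≈ -3118.5)
u + 1/(h + w) = -15396 + 1/(-1563 - 6237/2) = -15396 + 1/(-9363/2) = -15396 - 2/9363 = -144152750/9363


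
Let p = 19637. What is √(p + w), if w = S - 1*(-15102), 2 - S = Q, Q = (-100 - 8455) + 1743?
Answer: 27*√57 ≈ 203.85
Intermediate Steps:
Q = -6812 (Q = -8555 + 1743 = -6812)
S = 6814 (S = 2 - 1*(-6812) = 2 + 6812 = 6814)
w = 21916 (w = 6814 - 1*(-15102) = 6814 + 15102 = 21916)
√(p + w) = √(19637 + 21916) = √41553 = 27*√57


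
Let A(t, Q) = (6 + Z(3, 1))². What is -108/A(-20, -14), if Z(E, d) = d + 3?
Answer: -27/25 ≈ -1.0800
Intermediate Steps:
Z(E, d) = 3 + d
A(t, Q) = 100 (A(t, Q) = (6 + (3 + 1))² = (6 + 4)² = 10² = 100)
-108/A(-20, -14) = -108/100 = -108*1/100 = -27/25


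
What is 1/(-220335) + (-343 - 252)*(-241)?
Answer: 31594937324/220335 ≈ 1.4340e+5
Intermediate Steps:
1/(-220335) + (-343 - 252)*(-241) = -1/220335 - 595*(-241) = -1/220335 + 143395 = 31594937324/220335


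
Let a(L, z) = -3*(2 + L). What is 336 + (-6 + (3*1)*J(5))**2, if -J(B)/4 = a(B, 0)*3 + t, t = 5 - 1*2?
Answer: 510132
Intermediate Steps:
a(L, z) = -6 - 3*L
t = 3 (t = 5 - 2 = 3)
J(B) = 60 + 36*B (J(B) = -4*((-6 - 3*B)*3 + 3) = -4*((-18 - 9*B) + 3) = -4*(-15 - 9*B) = 60 + 36*B)
336 + (-6 + (3*1)*J(5))**2 = 336 + (-6 + (3*1)*(60 + 36*5))**2 = 336 + (-6 + 3*(60 + 180))**2 = 336 + (-6 + 3*240)**2 = 336 + (-6 + 720)**2 = 336 + 714**2 = 336 + 509796 = 510132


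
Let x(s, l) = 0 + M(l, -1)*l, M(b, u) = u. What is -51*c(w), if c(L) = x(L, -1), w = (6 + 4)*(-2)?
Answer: -51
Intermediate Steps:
w = -20 (w = 10*(-2) = -20)
x(s, l) = -l (x(s, l) = 0 - l = -l)
c(L) = 1 (c(L) = -1*(-1) = 1)
-51*c(w) = -51*1 = -51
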